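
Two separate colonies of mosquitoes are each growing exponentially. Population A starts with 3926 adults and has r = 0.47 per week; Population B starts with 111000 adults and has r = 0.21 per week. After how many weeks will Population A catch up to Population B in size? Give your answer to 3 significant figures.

12.9 weeks

Set 3926·e^(0.47t) = 111000·e^(0.21t).
e^((0.47 − 0.21)t) = 111000/3926 → e^(0.26·t) = 28.273.
0.26·t = ln(28.273) = 3.3419, so t = 3.3419/0.26 = 12.853.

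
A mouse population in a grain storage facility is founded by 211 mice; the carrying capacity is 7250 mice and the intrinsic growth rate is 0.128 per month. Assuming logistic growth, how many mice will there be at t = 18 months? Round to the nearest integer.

1674 mice

A = (K − N₀)/N₀ = (7250 − 211)/211 = 33.36.
N(t) = K/(1 + A·e^(−rt)) = 7250/(1 + 33.36×e^(−0.128×18)).
e^(−2.304) = 0.099859; denominator = 1 + 33.36×0.099859 = 4.3313.
N = 7250/4.3313 = 1673.86.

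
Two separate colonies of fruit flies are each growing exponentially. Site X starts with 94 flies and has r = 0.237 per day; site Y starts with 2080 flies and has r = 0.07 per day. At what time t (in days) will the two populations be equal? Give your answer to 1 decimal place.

18.5 days

Set 94·e^(0.237t) = 2080·e^(0.07t).
e^((0.237 − 0.07)t) = 2080/94 → e^(0.167·t) = 22.128.
0.167·t = ln(22.128) = 3.0968, so t = 3.0968/0.167 = 18.544.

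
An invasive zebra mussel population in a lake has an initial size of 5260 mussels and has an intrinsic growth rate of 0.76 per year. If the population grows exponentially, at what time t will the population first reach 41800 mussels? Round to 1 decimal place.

2.7 years

Set N₀·e^(rt) = 41800: e^(0.76·t) = 41800/5260 = 7.9468.
0.76·t = ln(7.9468) = 2.0728, so t = 2.0728/0.76 = 2.7273.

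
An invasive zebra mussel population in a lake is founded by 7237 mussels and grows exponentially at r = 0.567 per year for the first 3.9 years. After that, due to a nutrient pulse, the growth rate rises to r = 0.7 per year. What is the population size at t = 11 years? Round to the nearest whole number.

Phase 1: N(3.9) = 7237·e^(0.567×3.9) = 7237·e^2.211 = 66056.3.
Phase 2 runs for 11 − 3.9 = 7.1 years at r = 0.7.
N(11) = 66056.3·e^(0.7×7.1) = 66056.3·e^4.97 = 9.513877×10^6.

9513877 mussels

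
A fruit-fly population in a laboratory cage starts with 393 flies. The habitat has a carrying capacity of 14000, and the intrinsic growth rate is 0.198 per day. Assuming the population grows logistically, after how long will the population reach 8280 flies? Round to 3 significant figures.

A = (K − N₀)/N₀ = (14000 − 393)/393 = 34.623.
Solve 14000/(1 + 34.623·e^(−0.198t)) = 8280: 1 + 34.623·e^(−0.198t) = 1.6908, so e^(−0.198t) = 0.0199524.
−0.198·t = ln(0.0199524) = -3.9144, so t = 3.9144/0.198 = 19.77.

19.8 days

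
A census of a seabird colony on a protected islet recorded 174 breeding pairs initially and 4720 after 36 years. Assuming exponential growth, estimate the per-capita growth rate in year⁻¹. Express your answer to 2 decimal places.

From N(t) = N₀·e^(rt): e^(r·36) = 4720/174 = 27.126.
r·36 = ln(27.126) = 3.3005, so r = 3.3005/36 = 0.091681.

0.09 per year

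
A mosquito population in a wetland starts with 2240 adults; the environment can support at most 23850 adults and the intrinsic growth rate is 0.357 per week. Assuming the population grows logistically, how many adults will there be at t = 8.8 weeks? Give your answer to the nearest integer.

A = (K − N₀)/N₀ = (23850 − 2240)/2240 = 9.6473.
N(t) = K/(1 + A·e^(−rt)) = 23850/(1 + 9.6473×e^(−0.357×8.8)).
e^(−3.142) = 0.043214; denominator = 1 + 9.6473×0.043214 = 1.4169.
N = 23850/1.4169 = 16832.6.

16833 adults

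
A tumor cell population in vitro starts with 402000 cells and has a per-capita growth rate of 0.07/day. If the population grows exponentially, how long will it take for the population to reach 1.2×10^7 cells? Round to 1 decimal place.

Set N₀·e^(rt) = 1.2×10^7: e^(0.07·t) = 1.2×10^7/402000 = 29.851.
0.07·t = ln(29.851) = 3.3962, so t = 3.3962/0.07 = 48.517.

48.5 days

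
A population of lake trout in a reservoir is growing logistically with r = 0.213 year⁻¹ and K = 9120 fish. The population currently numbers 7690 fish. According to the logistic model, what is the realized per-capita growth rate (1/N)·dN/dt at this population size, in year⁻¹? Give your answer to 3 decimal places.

(1/N)·dN/dt = r(1 − N/K) = 0.213 × (1 − 7690/9120).
= 0.213 × 0.1568 = 0.033398.

0.033 per year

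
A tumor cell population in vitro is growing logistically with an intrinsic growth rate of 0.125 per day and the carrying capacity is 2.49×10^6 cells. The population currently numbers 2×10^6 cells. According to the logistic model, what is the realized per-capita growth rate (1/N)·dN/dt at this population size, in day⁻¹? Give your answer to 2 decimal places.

(1/N)·dN/dt = r(1 − N/K) = 0.125 × (1 − 2×10^6/2.49×10^6).
= 0.125 × 0.19679 = 0.024598.

0.02 per day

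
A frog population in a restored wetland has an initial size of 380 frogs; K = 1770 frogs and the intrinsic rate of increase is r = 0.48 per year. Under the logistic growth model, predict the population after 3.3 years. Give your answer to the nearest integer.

A = (K − N₀)/N₀ = (1770 − 380)/380 = 3.6579.
N(t) = K/(1 + A·e^(−rt)) = 1770/(1 + 3.6579×e^(−0.48×3.3)).
e^(−1.584) = 0.20515; denominator = 1 + 3.6579×0.20515 = 1.7504.
N = 1770/1.7504 = 1011.18.

1011 frogs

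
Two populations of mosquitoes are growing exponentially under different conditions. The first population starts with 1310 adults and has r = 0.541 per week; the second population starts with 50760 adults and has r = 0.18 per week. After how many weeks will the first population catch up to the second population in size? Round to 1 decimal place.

Set 1310·e^(0.541t) = 50760·e^(0.18t).
e^((0.541 − 0.18)t) = 50760/1310 → e^(0.361·t) = 38.748.
0.361·t = ln(38.748) = 3.6571, so t = 3.6571/0.361 = 10.13.

10.1 weeks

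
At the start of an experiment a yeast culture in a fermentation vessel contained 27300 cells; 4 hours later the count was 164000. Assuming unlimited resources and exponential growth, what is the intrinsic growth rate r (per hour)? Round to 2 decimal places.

0.45 per hour

From N(t) = N₀·e^(rt): e^(r·4) = 164000/27300 = 6.0073.
r·4 = ln(6.0073) = 1.793, so r = 1.793/4 = 0.44824.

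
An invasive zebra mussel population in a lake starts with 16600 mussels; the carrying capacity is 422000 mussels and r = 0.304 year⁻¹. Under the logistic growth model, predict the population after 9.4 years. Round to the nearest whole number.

A = (K − N₀)/N₀ = (422000 − 16600)/16600 = 24.422.
N(t) = K/(1 + A·e^(−rt)) = 422000/(1 + 24.422×e^(−0.304×9.4)).
e^(−2.858) = 0.057406; denominator = 1 + 24.422×0.057406 = 2.402.
N = 422000/2.402 = 175690.

175690 mussels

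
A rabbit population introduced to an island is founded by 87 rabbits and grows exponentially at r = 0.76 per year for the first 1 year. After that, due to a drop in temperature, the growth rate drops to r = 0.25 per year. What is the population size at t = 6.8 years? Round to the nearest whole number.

793 rabbits

Phase 1: N(1) = 87·e^(0.76×1) = 87·e^0.76 = 186.03.
Phase 2 runs for 6.8 − 1 = 5.8 years at r = 0.25.
N(6.8) = 186.03·e^(0.25×5.8) = 186.03·e^1.45 = 793.067.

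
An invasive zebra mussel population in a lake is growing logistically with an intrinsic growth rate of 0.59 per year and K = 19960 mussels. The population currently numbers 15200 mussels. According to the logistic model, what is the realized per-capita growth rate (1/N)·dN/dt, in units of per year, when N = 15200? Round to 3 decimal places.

0.141 per year

(1/N)·dN/dt = r(1 − N/K) = 0.59 × (1 − 15200/19960).
= 0.59 × 0.23848 = 0.1407.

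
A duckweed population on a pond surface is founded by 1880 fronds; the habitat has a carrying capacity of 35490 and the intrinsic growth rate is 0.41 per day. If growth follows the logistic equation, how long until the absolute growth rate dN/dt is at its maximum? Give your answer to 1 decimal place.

Logistic growth is fastest at N = K/2 = 17745.
A = (K − N₀)/N₀ = 17.878. Set K/(1 + A·e^(−rt)) = K/2 → A·e^(−rt) = 1.
e^(−0.41t) = 1/17.878 = 0.0559357, so t = ln(17.878)/0.41 = 2.8836/0.41 = 7.0331.

7.0 days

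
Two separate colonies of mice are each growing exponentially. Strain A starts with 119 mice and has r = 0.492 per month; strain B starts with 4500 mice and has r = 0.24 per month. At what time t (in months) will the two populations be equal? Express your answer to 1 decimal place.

Set 119·e^(0.492t) = 4500·e^(0.24t).
e^((0.492 − 0.24)t) = 4500/119 → e^(0.252·t) = 37.815.
0.252·t = ln(37.815) = 3.6327, so t = 3.6327/0.252 = 14.416.

14.4 months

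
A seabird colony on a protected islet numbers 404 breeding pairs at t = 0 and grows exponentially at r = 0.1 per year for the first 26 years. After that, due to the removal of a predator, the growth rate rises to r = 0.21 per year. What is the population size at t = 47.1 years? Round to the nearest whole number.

456989 breeding pairs

Phase 1: N(26) = 404·e^(0.1×26) = 404·e^2.6 = 5439.35.
Phase 2 runs for 47.1 − 26 = 21.1 years at r = 0.21.
N(47.1) = 5439.35·e^(0.21×21.1) = 5439.35·e^4.431 = 456989.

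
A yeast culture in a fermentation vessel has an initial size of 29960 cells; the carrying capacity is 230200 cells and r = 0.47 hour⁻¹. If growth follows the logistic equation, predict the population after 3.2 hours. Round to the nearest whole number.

A = (K − N₀)/N₀ = (230200 − 29960)/29960 = 6.6836.
N(t) = K/(1 + A·e^(−rt)) = 230200/(1 + 6.6836×e^(−0.47×3.2)).
e^(−1.504) = 0.22224; denominator = 1 + 6.6836×0.22224 = 2.4854.
N = 230200/2.4854 = 92622.6.

92623 cells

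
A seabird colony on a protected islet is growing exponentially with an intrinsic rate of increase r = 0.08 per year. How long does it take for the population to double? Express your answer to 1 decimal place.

8.7 years

Doubling time t_d = ln(2)/r = 0.6931/0.08 = 8.6643.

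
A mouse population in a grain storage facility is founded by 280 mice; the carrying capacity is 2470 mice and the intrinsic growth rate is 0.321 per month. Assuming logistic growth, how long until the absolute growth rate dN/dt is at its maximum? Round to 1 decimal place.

6.4 months

Logistic growth is fastest at N = K/2 = 1235.
A = (K − N₀)/N₀ = 7.8214. Set K/(1 + A·e^(−rt)) = K/2 → A·e^(−rt) = 1.
e^(−0.321t) = 1/7.8214 = 0.127854, so t = ln(7.8214)/0.321 = 2.0569/0.321 = 6.4077.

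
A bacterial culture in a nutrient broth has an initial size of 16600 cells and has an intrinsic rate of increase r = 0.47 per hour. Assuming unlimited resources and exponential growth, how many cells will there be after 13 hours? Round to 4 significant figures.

N(t) = N₀·e^(rt) = 16600 × e^(0.47×13) = 16600 × e^6.11.
e^6.11 ≈ 450.34, so N ≈ 16600 × 450.34 = 7.475623×10^6.

7476000 cells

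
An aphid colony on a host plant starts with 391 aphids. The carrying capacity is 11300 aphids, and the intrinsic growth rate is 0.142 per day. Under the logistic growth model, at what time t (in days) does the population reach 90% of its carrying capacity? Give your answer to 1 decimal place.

38.9 days

A = (K − N₀)/N₀ = (11300 − 391)/391 = 27.9.
Solve 11300/(1 + 27.9·e^(−0.142t)) = 10170: 1 + 27.9·e^(−0.142t) = 1.1111, so e^(−0.142t) = 0.00398244.
−0.142·t = ln(0.00398244) = -5.5259, so t = 5.5259/0.142 = 38.915.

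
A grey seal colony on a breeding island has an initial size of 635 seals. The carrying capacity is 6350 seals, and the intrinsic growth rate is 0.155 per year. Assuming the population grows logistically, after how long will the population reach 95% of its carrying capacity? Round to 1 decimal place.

A = (K − N₀)/N₀ = (6350 − 635)/635 = 9.
Solve 6350/(1 + 9·e^(−0.155t)) = 6032.5: 1 + 9·e^(−0.155t) = 1.0526, so e^(−0.155t) = 0.00584795.
−0.155·t = ln(0.00584795) = -5.1417, so t = 5.1417/0.155 = 33.172.

33.2 years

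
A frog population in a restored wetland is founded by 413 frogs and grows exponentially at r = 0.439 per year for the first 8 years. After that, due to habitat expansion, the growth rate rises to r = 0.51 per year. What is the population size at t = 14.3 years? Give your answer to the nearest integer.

344017 frogs

Phase 1: N(8) = 413·e^(0.439×8) = 413·e^3.512 = 13841.8.
Phase 2 runs for 14.3 − 8 = 6.3 years at r = 0.51.
N(14.3) = 13841.8·e^(0.51×6.3) = 13841.8·e^3.213 = 344017.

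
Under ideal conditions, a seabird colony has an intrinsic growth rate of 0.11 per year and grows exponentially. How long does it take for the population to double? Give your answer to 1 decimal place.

Doubling time t_d = ln(2)/r = 0.6931/0.11 = 6.3013.

6.3 years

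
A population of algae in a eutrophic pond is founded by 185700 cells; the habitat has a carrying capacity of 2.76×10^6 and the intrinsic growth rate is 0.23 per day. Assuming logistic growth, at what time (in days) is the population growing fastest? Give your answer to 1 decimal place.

Logistic growth is fastest at N = K/2 = 1.38×10^6.
A = (K − N₀)/N₀ = 13.863. Set K/(1 + A·e^(−rt)) = K/2 → A·e^(−rt) = 1.
e^(−0.23t) = 1/13.863 = 0.0721361, so t = ln(13.863)/0.23 = 2.6292/0.23 = 11.431.

11.4 days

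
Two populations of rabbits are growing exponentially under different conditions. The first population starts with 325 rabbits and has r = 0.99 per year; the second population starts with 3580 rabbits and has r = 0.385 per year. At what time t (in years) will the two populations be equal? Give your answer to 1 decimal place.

Set 325·e^(0.99t) = 3580·e^(0.385t).
e^((0.99 − 0.385)t) = 3580/325 → e^(0.605·t) = 11.015.
0.605·t = ln(11.015) = 2.3993, so t = 2.3993/0.605 = 3.9658.

4.0 years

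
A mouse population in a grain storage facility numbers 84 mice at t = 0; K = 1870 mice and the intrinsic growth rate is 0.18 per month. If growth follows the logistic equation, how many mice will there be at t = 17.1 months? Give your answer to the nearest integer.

945 mice

A = (K − N₀)/N₀ = (1870 − 84)/84 = 21.262.
N(t) = K/(1 + A·e^(−rt)) = 1870/(1 + 21.262×e^(−0.18×17.1)).
e^(−3.078) = 0.046051; denominator = 1 + 21.262×0.046051 = 1.9791.
N = 1870/1.9791 = 944.856.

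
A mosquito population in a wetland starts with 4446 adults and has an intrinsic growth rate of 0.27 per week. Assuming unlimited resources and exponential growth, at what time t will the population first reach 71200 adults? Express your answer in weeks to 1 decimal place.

Set N₀·e^(rt) = 71200: e^(0.27·t) = 71200/4446 = 16.014.
0.27·t = ln(16.014) = 2.7735, so t = 2.7735/0.27 = 10.272.

10.3 weeks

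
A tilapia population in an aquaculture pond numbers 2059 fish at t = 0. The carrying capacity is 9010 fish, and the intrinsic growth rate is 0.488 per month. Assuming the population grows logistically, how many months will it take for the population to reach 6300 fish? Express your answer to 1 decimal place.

4.2 months

A = (K − N₀)/N₀ = (9010 − 2059)/2059 = 3.3759.
Solve 9010/(1 + 3.3759·e^(−0.488t)) = 6300: 1 + 3.3759·e^(−0.488t) = 1.4302, so e^(−0.488t) = 0.12742.
−0.488·t = ln(0.12742) = -2.0603, so t = 2.0603/0.488 = 4.2219.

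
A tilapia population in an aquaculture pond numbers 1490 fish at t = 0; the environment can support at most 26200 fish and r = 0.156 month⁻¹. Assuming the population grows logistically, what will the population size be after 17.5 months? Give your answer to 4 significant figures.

12590 fish

A = (K − N₀)/N₀ = (26200 − 1490)/1490 = 16.584.
N(t) = K/(1 + A·e^(−rt)) = 26200/(1 + 16.584×e^(−0.156×17.5)).
e^(−2.73) = 0.065219; denominator = 1 + 16.584×0.065219 = 2.0816.
N = 26200/2.0816 = 12586.5.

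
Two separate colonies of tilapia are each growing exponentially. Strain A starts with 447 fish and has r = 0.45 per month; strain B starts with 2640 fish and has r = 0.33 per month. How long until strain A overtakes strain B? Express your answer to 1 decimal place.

Set 447·e^(0.45t) = 2640·e^(0.33t).
e^((0.45 − 0.33)t) = 2640/447 → e^(0.12·t) = 5.906.
0.12·t = ln(5.906) = 1.776, so t = 1.776/0.12 = 14.8.

14.8 months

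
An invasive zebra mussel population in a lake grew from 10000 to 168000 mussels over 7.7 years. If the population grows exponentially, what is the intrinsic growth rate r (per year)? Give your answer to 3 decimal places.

0.366 per year

From N(t) = N₀·e^(rt): e^(r·7.7) = 168000/10000 = 16.8.
r·7.7 = ln(16.8) = 2.8214, so r = 2.8214/7.7 = 0.36641.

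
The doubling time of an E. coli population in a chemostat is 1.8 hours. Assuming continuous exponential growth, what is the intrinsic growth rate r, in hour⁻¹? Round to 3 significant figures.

r = ln(2)/t_d = 0.6931/1.8 = 0.38508.

0.385 per hour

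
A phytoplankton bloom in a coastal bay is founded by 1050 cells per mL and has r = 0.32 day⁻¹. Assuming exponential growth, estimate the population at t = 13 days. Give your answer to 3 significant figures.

67300 cells per mL

N(t) = N₀·e^(rt) = 1050 × e^(0.32×13) = 1050 × e^4.16.
e^4.16 ≈ 64.072, so N ≈ 1050 × 64.072 = 67275.1.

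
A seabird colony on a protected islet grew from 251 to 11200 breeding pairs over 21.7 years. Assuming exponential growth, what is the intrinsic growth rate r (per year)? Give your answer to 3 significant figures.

From N(t) = N₀·e^(rt): e^(r·21.7) = 11200/251 = 44.622.
r·21.7 = ln(44.622) = 3.7982, so r = 3.7982/21.7 = 0.17503.

0.175 per year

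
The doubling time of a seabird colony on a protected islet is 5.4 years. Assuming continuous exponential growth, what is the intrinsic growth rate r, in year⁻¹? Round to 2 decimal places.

r = ln(2)/t_d = 0.6931/5.4 = 0.12836.

0.13 per year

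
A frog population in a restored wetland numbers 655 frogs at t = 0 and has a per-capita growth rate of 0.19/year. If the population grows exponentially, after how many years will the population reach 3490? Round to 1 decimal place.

Set N₀·e^(rt) = 3490: e^(0.19·t) = 3490/655 = 5.3282.
0.19·t = ln(5.3282) = 1.673, so t = 1.673/0.19 = 8.8054.

8.8 years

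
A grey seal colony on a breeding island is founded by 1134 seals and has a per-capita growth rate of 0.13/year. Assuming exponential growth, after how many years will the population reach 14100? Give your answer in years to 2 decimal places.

Set N₀·e^(rt) = 14100: e^(0.13·t) = 14100/1134 = 12.434.
0.13·t = ln(12.434) = 2.5204, so t = 2.5204/0.13 = 19.388.

19.39 years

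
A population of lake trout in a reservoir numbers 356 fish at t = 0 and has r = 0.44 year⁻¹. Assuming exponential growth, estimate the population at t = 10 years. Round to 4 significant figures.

29000 fish

N(t) = N₀·e^(rt) = 356 × e^(0.44×10) = 356 × e^4.4.
e^4.4 ≈ 81.451, so N ≈ 356 × 81.451 = 28996.5.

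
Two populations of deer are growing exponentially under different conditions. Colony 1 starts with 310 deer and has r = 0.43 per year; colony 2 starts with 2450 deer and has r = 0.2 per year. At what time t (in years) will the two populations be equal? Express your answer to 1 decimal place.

9.0 years

Set 310·e^(0.43t) = 2450·e^(0.2t).
e^((0.43 − 0.2)t) = 2450/310 → e^(0.23·t) = 7.9032.
0.23·t = ln(7.9032) = 2.0673, so t = 2.0673/0.23 = 8.9881.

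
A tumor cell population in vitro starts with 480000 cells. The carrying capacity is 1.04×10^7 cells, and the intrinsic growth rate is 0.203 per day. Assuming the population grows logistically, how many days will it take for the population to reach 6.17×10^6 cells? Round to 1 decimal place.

A = (K − N₀)/N₀ = (1.04×10^7 − 480000)/480000 = 20.667.
Solve 1.04×10^7/(1 + 20.667·e^(−0.203t)) = 6.17×10^6: 1 + 20.667·e^(−0.203t) = 1.6856, so e^(−0.203t) = 0.033173.
−0.203·t = ln(0.033173) = -3.406, so t = 3.406/0.203 = 16.778.

16.8 days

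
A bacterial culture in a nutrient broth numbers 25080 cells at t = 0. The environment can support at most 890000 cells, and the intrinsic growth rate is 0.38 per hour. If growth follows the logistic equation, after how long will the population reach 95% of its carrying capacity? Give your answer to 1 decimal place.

A = (K − N₀)/N₀ = (890000 − 25080)/25080 = 34.486.
Solve 890000/(1 + 34.486·e^(−0.38t)) = 845500: 1 + 34.486·e^(−0.38t) = 1.0526, so e^(−0.38t) = 0.00152615.
−0.38·t = ln(0.00152615) = -6.485, so t = 6.485/0.38 = 17.066.

17.1 hours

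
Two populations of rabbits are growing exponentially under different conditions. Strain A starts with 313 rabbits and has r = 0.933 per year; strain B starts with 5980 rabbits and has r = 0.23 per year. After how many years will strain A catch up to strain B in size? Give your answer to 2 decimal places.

Set 313·e^(0.933t) = 5980·e^(0.23t).
e^((0.933 − 0.23)t) = 5980/313 → e^(0.703·t) = 19.105.
0.703·t = ln(19.105) = 2.95, so t = 2.95/0.703 = 4.1963.

4.20 years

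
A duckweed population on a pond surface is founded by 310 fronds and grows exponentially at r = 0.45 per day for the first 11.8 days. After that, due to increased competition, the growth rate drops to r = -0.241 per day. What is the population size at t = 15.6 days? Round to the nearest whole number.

25104 fronds

Phase 1: N(11.8) = 310·e^(0.45×11.8) = 310·e^5.31 = 62728.6.
Phase 2 runs for 15.6 − 11.8 = 3.8 days at r = -0.241.
N(15.6) = 62728.6·e^(-0.241×3.8) = 62728.6·e^-0.9158 = 25103.7.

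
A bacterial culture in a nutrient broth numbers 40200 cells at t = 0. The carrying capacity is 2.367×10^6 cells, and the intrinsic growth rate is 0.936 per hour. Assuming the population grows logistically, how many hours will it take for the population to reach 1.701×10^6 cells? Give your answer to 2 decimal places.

A = (K − N₀)/N₀ = (2.367×10^6 − 40200)/40200 = 57.881.
Solve 2.367×10^6/(1 + 57.881·e^(−0.936t)) = 1.701×10^6: 1 + 57.881·e^(−0.936t) = 1.3915, so e^(−0.936t) = 0.00676452.
−0.936·t = ln(0.00676452) = -4.9961, so t = 4.9961/0.936 = 5.3377.

5.34 hours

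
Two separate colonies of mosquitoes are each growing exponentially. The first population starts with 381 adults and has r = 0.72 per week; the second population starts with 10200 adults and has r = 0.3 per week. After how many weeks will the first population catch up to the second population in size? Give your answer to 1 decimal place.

7.8 weeks

Set 381·e^(0.72t) = 10200·e^(0.3t).
e^((0.72 − 0.3)t) = 10200/381 → e^(0.42·t) = 26.772.
0.42·t = ln(26.772) = 3.2873, so t = 3.2873/0.42 = 7.827.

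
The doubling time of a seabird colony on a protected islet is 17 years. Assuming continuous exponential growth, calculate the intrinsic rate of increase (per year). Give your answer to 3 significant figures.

0.0408 per year

r = ln(2)/t_d = 0.6931/17 = 0.040773.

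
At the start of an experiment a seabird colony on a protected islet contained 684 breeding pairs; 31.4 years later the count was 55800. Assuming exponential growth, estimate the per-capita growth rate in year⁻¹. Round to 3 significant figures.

From N(t) = N₀·e^(rt): e^(r·31.4) = 55800/684 = 81.579.
r·31.4 = ln(81.579) = 4.4016, so r = 4.4016/31.4 = 0.14018.

0.140 per year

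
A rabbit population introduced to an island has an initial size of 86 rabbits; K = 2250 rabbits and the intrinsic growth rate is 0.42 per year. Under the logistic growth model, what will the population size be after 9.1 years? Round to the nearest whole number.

A = (K − N₀)/N₀ = (2250 − 86)/86 = 25.163.
N(t) = K/(1 + A·e^(−rt)) = 2250/(1 + 25.163×e^(−0.42×9.1)).
e^(−3.822) = 0.021884; denominator = 1 + 25.163×0.021884 = 1.5507.
N = 2250/1.5507 = 1450.99.

1451 rabbits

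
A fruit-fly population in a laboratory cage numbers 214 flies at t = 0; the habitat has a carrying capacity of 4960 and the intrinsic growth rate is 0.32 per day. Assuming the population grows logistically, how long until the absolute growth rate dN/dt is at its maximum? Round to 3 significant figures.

9.68 days

Logistic growth is fastest at N = K/2 = 2480.
A = (K − N₀)/N₀ = 22.178. Set K/(1 + A·e^(−rt)) = K/2 → A·e^(−rt) = 1.
e^(−0.32t) = 1/22.178 = 0.0450906, so t = ln(22.178)/0.32 = 3.0991/0.32 = 9.6846.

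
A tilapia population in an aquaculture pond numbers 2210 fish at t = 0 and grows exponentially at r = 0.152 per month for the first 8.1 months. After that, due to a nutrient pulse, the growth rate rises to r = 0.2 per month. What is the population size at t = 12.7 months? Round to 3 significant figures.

Phase 1: N(8.1) = 2210·e^(0.152×8.1) = 2210·e^1.231 = 7570.
Phase 2 runs for 12.7 − 8.1 = 4.6 months at r = 0.2.
N(12.7) = 7570·e^(0.2×4.6) = 7570·e^0.92 = 18995.3.

19000 fish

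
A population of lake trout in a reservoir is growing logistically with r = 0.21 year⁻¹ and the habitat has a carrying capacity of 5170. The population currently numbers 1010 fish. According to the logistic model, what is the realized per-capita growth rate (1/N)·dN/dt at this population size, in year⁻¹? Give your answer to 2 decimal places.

0.17 per year

(1/N)·dN/dt = r(1 − N/K) = 0.21 × (1 − 1010/5170).
= 0.21 × 0.80464 = 0.16897.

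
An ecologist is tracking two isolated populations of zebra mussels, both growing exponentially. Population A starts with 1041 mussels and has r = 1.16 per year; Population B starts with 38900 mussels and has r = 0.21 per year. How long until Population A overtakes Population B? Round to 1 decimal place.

Set 1041·e^(1.16t) = 38900·e^(0.21t).
e^((1.16 − 0.21)t) = 38900/1041 → e^(0.95·t) = 37.368.
0.95·t = ln(37.368) = 3.6208, so t = 3.6208/0.95 = 3.8114.

3.8 years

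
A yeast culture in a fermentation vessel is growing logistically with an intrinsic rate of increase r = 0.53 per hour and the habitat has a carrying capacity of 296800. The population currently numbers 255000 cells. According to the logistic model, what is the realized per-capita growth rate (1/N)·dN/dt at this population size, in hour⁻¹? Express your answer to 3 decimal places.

(1/N)·dN/dt = r(1 − N/K) = 0.53 × (1 − 255000/296800).
= 0.53 × 0.14084 = 0.074643.

0.075 per hour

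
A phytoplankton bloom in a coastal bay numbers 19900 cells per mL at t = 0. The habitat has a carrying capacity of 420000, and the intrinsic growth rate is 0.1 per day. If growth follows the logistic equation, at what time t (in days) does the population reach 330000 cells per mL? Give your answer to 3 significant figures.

A = (K − N₀)/N₀ = (420000 − 19900)/19900 = 20.106.
Solve 420000/(1 + 20.106·e^(−0.1t)) = 330000: 1 + 20.106·e^(−0.1t) = 1.2727, so e^(−0.1t) = 0.0135648.
−0.1·t = ln(0.0135648) = -4.3003, so t = 4.3003/0.1 = 43.003.

43.0 days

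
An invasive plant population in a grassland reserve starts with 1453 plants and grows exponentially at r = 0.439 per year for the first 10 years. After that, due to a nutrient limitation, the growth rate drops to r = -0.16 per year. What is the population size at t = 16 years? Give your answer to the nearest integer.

Phase 1: N(10) = 1453·e^(0.439×10) = 1453·e^4.39 = 117171.
Phase 2 runs for 16 − 10 = 6 years at r = -0.16.
N(16) = 117171·e^(-0.16×6) = 117171·e^-0.96 = 44863.8.

44864 plants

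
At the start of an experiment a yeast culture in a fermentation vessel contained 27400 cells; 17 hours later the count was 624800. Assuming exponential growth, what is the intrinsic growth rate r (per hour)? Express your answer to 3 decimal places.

From N(t) = N₀·e^(rt): e^(r·17) = 624800/27400 = 22.803.
r·17 = ln(22.803) = 3.1269, so r = 3.1269/17 = 0.18393.

0.184 per hour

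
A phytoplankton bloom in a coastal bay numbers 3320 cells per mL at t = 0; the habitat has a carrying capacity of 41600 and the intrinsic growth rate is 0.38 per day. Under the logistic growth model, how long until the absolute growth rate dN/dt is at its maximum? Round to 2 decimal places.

6.43 days

Logistic growth is fastest at N = K/2 = 20800.
A = (K − N₀)/N₀ = 11.53. Set K/(1 + A·e^(−rt)) = K/2 → A·e^(−rt) = 1.
e^(−0.38t) = 1/11.53 = 0.0867294, so t = ln(11.53)/0.38 = 2.445/0.38 = 6.4341.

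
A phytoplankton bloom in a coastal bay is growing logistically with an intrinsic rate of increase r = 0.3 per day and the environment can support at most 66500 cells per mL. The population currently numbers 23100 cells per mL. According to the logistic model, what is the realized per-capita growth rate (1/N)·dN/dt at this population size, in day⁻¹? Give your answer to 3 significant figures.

(1/N)·dN/dt = r(1 − N/K) = 0.3 × (1 − 23100/66500).
= 0.3 × 0.65263 = 0.19579.

0.196 per day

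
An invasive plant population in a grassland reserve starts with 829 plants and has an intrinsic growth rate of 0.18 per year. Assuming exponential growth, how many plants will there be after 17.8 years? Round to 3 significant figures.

20400 plants

N(t) = N₀·e^(rt) = 829 × e^(0.18×17.8) = 829 × e^3.204.
e^3.204 ≈ 24.631, so N ≈ 829 × 24.631 = 20419.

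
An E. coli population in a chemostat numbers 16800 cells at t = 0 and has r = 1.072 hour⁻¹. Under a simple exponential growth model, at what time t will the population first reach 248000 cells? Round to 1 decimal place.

Set N₀·e^(rt) = 248000: e^(1.072·t) = 248000/16800 = 14.762.
1.072·t = ln(14.762) = 2.692, so t = 2.692/1.072 = 2.5112.

2.5 hours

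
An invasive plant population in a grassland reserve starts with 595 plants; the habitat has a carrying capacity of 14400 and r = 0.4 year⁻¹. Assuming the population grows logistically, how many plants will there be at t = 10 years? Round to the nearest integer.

10106 plants

A = (K − N₀)/N₀ = (14400 − 595)/595 = 23.202.
N(t) = K/(1 + A·e^(−rt)) = 14400/(1 + 23.202×e^(−0.4×10)).
e^(−4) = 0.018316; denominator = 1 + 23.202×0.018316 = 1.425.
N = 14400/1.425 = 10105.6.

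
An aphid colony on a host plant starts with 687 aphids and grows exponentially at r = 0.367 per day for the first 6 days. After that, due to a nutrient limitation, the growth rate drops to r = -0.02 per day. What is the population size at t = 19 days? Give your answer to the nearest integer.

4790 aphids

Phase 1: N(6) = 687·e^(0.367×6) = 687·e^2.202 = 6212.6.
Phase 2 runs for 19 − 6 = 13 days at r = -0.02.
N(19) = 6212.6·e^(-0.02×13) = 6212.6·e^-0.26 = 4790.23.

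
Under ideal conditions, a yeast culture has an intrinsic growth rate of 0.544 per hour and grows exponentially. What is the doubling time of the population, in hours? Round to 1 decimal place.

Doubling time t_d = ln(2)/r = 0.6931/0.544 = 1.2742.

1.3 hours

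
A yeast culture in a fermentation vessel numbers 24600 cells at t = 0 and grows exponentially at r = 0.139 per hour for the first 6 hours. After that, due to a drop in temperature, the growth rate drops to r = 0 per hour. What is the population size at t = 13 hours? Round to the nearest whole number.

Phase 1: N(6) = 24600·e^(0.139×6) = 24600·e^0.834 = 56641.8.
Phase 2 runs for 13 − 6 = 7 hours at r = 0.
N(13) = 56641.8·e^(0×7) = 56641.8·e^0 = 56641.8.

56642 cells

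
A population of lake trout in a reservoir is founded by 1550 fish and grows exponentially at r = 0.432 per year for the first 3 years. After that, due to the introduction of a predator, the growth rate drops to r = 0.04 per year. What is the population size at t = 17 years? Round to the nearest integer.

9917 fish

Phase 1: N(3) = 1550·e^(0.432×3) = 1550·e^1.296 = 5664.71.
Phase 2 runs for 17 − 3 = 14 years at r = 0.04.
N(17) = 5664.71·e^(0.04×14) = 5664.71·e^0.56 = 9917.04.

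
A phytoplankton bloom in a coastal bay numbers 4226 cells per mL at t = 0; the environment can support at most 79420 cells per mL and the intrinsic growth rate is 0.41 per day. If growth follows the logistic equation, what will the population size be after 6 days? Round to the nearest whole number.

A = (K − N₀)/N₀ = (79420 − 4226)/4226 = 17.793.
N(t) = K/(1 + A·e^(−rt)) = 79420/(1 + 17.793×e^(−0.41×6)).
e^(−2.46) = 0.085435; denominator = 1 + 17.793×0.085435 = 2.5202.
N = 79420/2.5202 = 31513.9.

31514 cells per mL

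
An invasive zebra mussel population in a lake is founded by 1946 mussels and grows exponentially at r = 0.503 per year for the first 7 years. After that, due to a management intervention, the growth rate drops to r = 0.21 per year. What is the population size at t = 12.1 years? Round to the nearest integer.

Phase 1: N(7) = 1946·e^(0.503×7) = 1946·e^3.521 = 65810.3.
Phase 2 runs for 12.1 − 7 = 5.1 years at r = 0.21.
N(12.1) = 65810.3·e^(0.21×5.1) = 65810.3·e^1.071 = 192054.

192054 mussels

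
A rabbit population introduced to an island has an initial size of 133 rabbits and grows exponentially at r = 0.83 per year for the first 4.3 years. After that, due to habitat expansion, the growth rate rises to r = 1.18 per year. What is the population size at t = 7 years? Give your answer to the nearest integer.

Phase 1: N(4.3) = 133·e^(0.83×4.3) = 133·e^3.569 = 4718.99.
Phase 2 runs for 7 − 4.3 = 2.7 years at r = 1.18.
N(7) = 4718.99·e^(1.18×2.7) = 4718.99·e^3.186 = 114159.

114159 rabbits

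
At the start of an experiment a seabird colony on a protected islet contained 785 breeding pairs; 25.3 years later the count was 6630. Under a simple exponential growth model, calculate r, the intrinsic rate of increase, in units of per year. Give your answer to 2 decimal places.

0.08 per year

From N(t) = N₀·e^(rt): e^(r·25.3) = 6630/785 = 8.4459.
r·25.3 = ln(8.4459) = 2.1337, so r = 2.1337/25.3 = 0.084335.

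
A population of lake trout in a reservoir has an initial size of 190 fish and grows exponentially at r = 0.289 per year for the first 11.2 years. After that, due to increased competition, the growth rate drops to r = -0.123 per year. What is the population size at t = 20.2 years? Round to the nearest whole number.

1599 fish

Phase 1: N(11.2) = 190·e^(0.289×11.2) = 190·e^3.237 = 4835.91.
Phase 2 runs for 20.2 − 11.2 = 9 years at r = -0.123.
N(20.2) = 4835.91·e^(-0.123×9) = 4835.91·e^-1.107 = 1598.5.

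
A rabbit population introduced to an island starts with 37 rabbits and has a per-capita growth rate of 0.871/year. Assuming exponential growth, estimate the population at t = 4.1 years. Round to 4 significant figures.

N(t) = N₀·e^(rt) = 37 × e^(0.871×4.1) = 37 × e^3.571.
e^3.571 ≈ 35.556, so N ≈ 37 × 35.556 = 1315.56.

1316 rabbits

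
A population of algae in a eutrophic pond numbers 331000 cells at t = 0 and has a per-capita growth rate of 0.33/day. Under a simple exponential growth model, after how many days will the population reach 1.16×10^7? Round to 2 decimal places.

10.78 days

Set N₀·e^(rt) = 1.16×10^7: e^(0.33·t) = 1.16×10^7/331000 = 35.045.
0.33·t = ln(35.045) = 3.5566, so t = 3.5566/0.33 = 10.778.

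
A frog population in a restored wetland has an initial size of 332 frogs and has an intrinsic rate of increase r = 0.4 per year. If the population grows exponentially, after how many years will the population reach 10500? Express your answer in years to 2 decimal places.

8.63 years

Set N₀·e^(rt) = 10500: e^(0.4·t) = 10500/332 = 31.627.
0.4·t = ln(31.627) = 3.454, so t = 3.454/0.4 = 8.635.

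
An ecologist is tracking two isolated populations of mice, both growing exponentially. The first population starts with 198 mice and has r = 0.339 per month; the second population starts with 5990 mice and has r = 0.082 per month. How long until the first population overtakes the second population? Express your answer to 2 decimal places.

13.27 months

Set 198·e^(0.339t) = 5990·e^(0.082t).
e^((0.339 − 0.082)t) = 5990/198 → e^(0.257·t) = 30.253.
0.257·t = ln(30.253) = 3.4096, so t = 3.4096/0.257 = 13.267.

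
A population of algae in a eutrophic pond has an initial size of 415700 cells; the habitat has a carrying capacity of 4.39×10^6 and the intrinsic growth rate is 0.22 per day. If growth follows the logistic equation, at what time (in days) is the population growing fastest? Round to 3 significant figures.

10.3 days

Logistic growth is fastest at N = K/2 = 2.195×10^6.
A = (K − N₀)/N₀ = 9.5605. Set K/(1 + A·e^(−rt)) = K/2 → A·e^(−rt) = 1.
e^(−0.22t) = 1/9.5605 = 0.104597, so t = ln(9.5605)/0.22 = 2.2576/0.22 = 10.262.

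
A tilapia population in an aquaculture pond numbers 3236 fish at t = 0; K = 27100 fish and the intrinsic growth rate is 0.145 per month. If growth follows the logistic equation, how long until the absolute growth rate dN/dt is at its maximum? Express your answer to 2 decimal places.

Logistic growth is fastest at N = K/2 = 13550.
A = (K − N₀)/N₀ = 7.3745. Set K/(1 + A·e^(−rt)) = K/2 → A·e^(−rt) = 1.
e^(−0.145t) = 1/7.3745 = 0.135602, so t = ln(7.3745)/0.145 = 1.998/0.145 = 13.78.

13.78 months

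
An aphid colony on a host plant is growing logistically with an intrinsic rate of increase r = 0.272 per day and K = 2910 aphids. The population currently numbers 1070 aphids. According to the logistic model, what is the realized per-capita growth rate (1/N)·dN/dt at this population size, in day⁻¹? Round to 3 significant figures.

0.172 per day

(1/N)·dN/dt = r(1 − N/K) = 0.272 × (1 − 1070/2910).
= 0.272 × 0.6323 = 0.17199.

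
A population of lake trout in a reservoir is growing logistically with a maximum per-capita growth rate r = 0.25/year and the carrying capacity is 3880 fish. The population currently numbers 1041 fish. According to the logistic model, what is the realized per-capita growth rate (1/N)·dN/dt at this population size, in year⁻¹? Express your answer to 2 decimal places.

(1/N)·dN/dt = r(1 − N/K) = 0.25 × (1 − 1041/3880).
= 0.25 × 0.7317 = 0.18293.

0.18 per year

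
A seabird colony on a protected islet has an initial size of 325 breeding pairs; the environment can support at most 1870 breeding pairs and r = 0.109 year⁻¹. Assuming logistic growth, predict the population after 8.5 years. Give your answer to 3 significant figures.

A = (K − N₀)/N₀ = (1870 − 325)/325 = 4.7538.
N(t) = K/(1 + A·e^(−rt)) = 1870/(1 + 4.7538×e^(−0.109×8.5)).
e^(−0.9265) = 0.39594; denominator = 1 + 4.7538×0.39594 = 2.8822.
N = 1870/2.8822 = 648.805.

649 breeding pairs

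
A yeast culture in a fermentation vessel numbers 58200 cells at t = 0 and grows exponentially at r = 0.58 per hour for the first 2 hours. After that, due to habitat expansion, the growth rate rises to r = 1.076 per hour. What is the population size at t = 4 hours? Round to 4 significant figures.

1597000 cells

Phase 1: N(2) = 58200·e^(0.58×2) = 58200·e^1.16 = 185654.
Phase 2 runs for 4 − 2 = 2 hours at r = 1.076.
N(4) = 185654·e^(1.076×2) = 185654·e^2.152 = 1.597005×10^6.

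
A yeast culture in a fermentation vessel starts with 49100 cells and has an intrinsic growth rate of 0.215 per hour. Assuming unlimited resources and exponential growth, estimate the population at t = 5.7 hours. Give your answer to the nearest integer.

N(t) = N₀·e^(rt) = 49100 × e^(0.215×5.7) = 49100 × e^1.226.
e^1.226 ≈ 3.4059, so N ≈ 49100 × 3.4059 = 167228.

167228 cells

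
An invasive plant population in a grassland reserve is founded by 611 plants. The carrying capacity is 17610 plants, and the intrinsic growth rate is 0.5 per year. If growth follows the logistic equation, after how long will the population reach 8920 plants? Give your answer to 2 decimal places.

6.70 years

A = (K − N₀)/N₀ = (17610 − 611)/611 = 27.822.
Solve 17610/(1 + 27.822·e^(−0.5t)) = 8920: 1 + 27.822·e^(−0.5t) = 1.9742, so e^(−0.5t) = 0.0350165.
−0.5·t = ln(0.0350165) = -3.3519, so t = 3.3519/0.5 = 6.7039.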